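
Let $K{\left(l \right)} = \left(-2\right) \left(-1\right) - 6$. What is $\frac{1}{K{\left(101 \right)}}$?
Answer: $- \frac{1}{4} \approx -0.25$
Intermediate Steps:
$K{\left(l \right)} = -4$ ($K{\left(l \right)} = 2 - 6 = -4$)
$\frac{1}{K{\left(101 \right)}} = \frac{1}{-4} = - \frac{1}{4}$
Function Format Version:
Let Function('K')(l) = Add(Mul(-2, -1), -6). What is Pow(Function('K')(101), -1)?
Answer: Rational(-1, 4) ≈ -0.25000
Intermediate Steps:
Function('K')(l) = -4 (Function('K')(l) = Add(2, -6) = -4)
Pow(Function('K')(101), -1) = Pow(-4, -1) = Rational(-1, 4)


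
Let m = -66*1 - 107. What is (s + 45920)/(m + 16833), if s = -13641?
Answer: 32279/16660 ≈ 1.9375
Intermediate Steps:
m = -173 (m = -66 - 107 = -173)
(s + 45920)/(m + 16833) = (-13641 + 45920)/(-173 + 16833) = 32279/16660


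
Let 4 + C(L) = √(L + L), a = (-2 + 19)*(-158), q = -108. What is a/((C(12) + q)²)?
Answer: -2109853/9796900 - 18802*√6/2449225 ≈ -0.23416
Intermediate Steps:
a = -2686 (a = 17*(-158) = -2686)
C(L) = -4 + √2*√L (C(L) = -4 + √(L + L) = -4 + √(2*L) = -4 + √2*√L)
a/((C(12) + q)²) = -2686/((-4 + √2*√12) - 108)² = -2686/((-4 + √2*(2*√3)) - 108)² = -2686/((-4 + 2*√6) - 108)² = -2686/(-112 + 2*√6)²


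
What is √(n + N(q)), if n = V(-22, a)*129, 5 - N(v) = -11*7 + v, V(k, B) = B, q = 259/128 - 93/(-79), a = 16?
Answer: √3423541946/1264 ≈ 46.290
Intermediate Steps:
q = 32365/10112 (q = 259*(1/128) - 93*(-1/79) = 259/128 + 93/79 = 32365/10112 ≈ 3.2007)
N(v) = 82 - v (N(v) = 5 - (-11*7 + v) = 5 - (-77 + v) = 5 + (77 - v) = 82 - v)
n = 2064 (n = 16*129 = 2064)
√(n + N(q)) = √(2064 + (82 - 1*32365/10112)) = √(2064 + (82 - 32365/10112)) = √(2064 + 796819/10112) = √(21667987/10112) = √3423541946/1264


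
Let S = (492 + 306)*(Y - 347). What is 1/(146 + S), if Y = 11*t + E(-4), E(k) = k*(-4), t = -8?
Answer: -1/334216 ≈ -2.9921e-6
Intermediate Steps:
E(k) = -4*k
Y = -72 (Y = 11*(-8) - 4*(-4) = -88 + 16 = -72)
S = -334362 (S = (492 + 306)*(-72 - 347) = 798*(-419) = -334362)
1/(146 + S) = 1/(146 - 334362) = 1/(-334216) = -1/334216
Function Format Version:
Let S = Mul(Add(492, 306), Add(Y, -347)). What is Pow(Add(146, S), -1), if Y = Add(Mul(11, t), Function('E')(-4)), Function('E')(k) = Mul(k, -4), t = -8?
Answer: Rational(-1, 334216) ≈ -2.9921e-6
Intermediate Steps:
Function('E')(k) = Mul(-4, k)
Y = -72 (Y = Add(Mul(11, -8), Mul(-4, -4)) = Add(-88, 16) = -72)
S = -334362 (S = Mul(Add(492, 306), Add(-72, -347)) = Mul(798, -419) = -334362)
Pow(Add(146, S), -1) = Pow(Add(146, -334362), -1) = Pow(-334216, -1) = Rational(-1, 334216)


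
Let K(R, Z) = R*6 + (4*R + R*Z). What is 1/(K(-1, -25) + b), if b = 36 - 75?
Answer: -1/24 ≈ -0.041667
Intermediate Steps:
K(R, Z) = 10*R + R*Z (K(R, Z) = 6*R + (4*R + R*Z) = 10*R + R*Z)
b = -39
1/(K(-1, -25) + b) = 1/(-(10 - 25) - 39) = 1/(-1*(-15) - 39) = 1/(15 - 39) = 1/(-24) = -1/24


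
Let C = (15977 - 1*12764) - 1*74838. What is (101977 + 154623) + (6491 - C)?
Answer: 334716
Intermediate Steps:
C = -71625 (C = (15977 - 12764) - 74838 = 3213 - 74838 = -71625)
(101977 + 154623) + (6491 - C) = (101977 + 154623) + (6491 - 1*(-71625)) = 256600 + (6491 + 71625) = 256600 + 78116 = 334716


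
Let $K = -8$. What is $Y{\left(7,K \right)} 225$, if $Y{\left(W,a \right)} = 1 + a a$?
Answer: $14625$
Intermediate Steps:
$Y{\left(W,a \right)} = 1 + a^{2}$
$Y{\left(7,K \right)} 225 = \left(1 + \left(-8\right)^{2}\right) 225 = \left(1 + 64\right) 225 = 65 \cdot 225 = 14625$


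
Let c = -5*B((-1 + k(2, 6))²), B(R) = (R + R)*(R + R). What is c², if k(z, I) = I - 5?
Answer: 0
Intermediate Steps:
k(z, I) = -5 + I
B(R) = 4*R² (B(R) = (2*R)*(2*R) = 4*R²)
c = 0 (c = -20*((-1 + (-5 + 6))²)² = -20*((-1 + 1)²)² = -20*(0²)² = -20*0² = -20*0 = -5*0 = 0)
c² = 0² = 0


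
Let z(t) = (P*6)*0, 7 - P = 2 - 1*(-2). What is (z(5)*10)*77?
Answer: 0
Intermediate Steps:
P = 3 (P = 7 - (2 - 1*(-2)) = 7 - (2 + 2) = 7 - 1*4 = 7 - 4 = 3)
z(t) = 0 (z(t) = (3*6)*0 = 18*0 = 0)
(z(5)*10)*77 = (0*10)*77 = 0*77 = 0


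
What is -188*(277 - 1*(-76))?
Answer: -66364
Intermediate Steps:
-188*(277 - 1*(-76)) = -188*(277 + 76) = -188*353 = -66364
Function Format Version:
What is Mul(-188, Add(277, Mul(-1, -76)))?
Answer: -66364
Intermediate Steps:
Mul(-188, Add(277, Mul(-1, -76))) = Mul(-188, Add(277, 76)) = Mul(-188, 353) = -66364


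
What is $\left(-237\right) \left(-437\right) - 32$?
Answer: $103537$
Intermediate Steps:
$\left(-237\right) \left(-437\right) - 32 = 103569 - 32 = 103537$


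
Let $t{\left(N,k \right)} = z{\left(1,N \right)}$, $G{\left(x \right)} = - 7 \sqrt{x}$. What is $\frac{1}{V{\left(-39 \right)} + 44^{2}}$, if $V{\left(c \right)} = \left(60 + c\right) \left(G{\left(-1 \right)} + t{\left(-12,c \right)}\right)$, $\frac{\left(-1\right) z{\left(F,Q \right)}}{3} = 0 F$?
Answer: $\frac{1936}{3769705} + \frac{147 i}{3769705} \approx 0.00051357 + 3.8995 \cdot 10^{-5} i$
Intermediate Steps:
$z{\left(F,Q \right)} = 0$ ($z{\left(F,Q \right)} = - 3 \cdot 0 F = \left(-3\right) 0 = 0$)
$t{\left(N,k \right)} = 0$
$V{\left(c \right)} = - 7 i \left(60 + c\right)$ ($V{\left(c \right)} = \left(60 + c\right) \left(- 7 \sqrt{-1} + 0\right) = \left(60 + c\right) \left(- 7 i + 0\right) = \left(60 + c\right) \left(- 7 i\right) = - 7 i \left(60 + c\right)$)
$\frac{1}{V{\left(-39 \right)} + 44^{2}} = \frac{1}{7 i \left(-60 - -39\right) + 44^{2}} = \frac{1}{7 i \left(-60 + 39\right) + 1936} = \frac{1}{7 i \left(-21\right) + 1936} = \frac{1}{- 147 i + 1936} = \frac{1}{1936 - 147 i} = \frac{1936 + 147 i}{3769705}$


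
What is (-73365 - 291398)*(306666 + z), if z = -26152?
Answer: -102321128182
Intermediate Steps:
(-73365 - 291398)*(306666 + z) = (-73365 - 291398)*(306666 - 26152) = -364763*280514 = -102321128182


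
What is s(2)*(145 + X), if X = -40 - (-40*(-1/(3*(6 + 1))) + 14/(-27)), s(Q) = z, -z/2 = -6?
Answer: 78332/63 ≈ 1243.4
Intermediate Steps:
z = 12 (z = -2*(-6) = 12)
s(Q) = 12
X = -7822/189 (X = -40 - (-40/((-3*7)) + 14*(-1/27)) = -40 - (-40/(-21) - 14/27) = -40 - (-40*(-1/21) - 14/27) = -40 - (40/21 - 14/27) = -40 - 1*262/189 = -40 - 262/189 = -7822/189 ≈ -41.386)
s(2)*(145 + X) = 12*(145 - 7822/189) = 12*(19583/189) = 78332/63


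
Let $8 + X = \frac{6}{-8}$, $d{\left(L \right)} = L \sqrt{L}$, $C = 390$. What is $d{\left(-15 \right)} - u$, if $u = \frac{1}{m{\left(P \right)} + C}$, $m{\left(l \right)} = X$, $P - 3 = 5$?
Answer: $- \frac{4}{1525} - 15 i \sqrt{15} \approx -0.002623 - 58.095 i$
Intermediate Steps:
$P = 8$ ($P = 3 + 5 = 8$)
$d{\left(L \right)} = L^{\frac{3}{2}}$
$X = - \frac{35}{4}$ ($X = -8 + \frac{6}{-8} = -8 + 6 \left(- \frac{1}{8}\right) = -8 - \frac{3}{4} = - \frac{35}{4} \approx -8.75$)
$m{\left(l \right)} = - \frac{35}{4}$
$u = \frac{4}{1525}$ ($u = \frac{1}{- \frac{35}{4} + 390} = \frac{1}{\frac{1525}{4}} = \frac{4}{1525} \approx 0.002623$)
$d{\left(-15 \right)} - u = \left(-15\right)^{\frac{3}{2}} - \frac{4}{1525} = - 15 i \sqrt{15} - \frac{4}{1525} = - \frac{4}{1525} - 15 i \sqrt{15}$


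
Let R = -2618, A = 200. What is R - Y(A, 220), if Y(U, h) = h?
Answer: -2838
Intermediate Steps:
R - Y(A, 220) = -2618 - 1*220 = -2618 - 220 = -2838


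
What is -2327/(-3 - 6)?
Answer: 2327/9 ≈ 258.56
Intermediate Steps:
-2327/(-3 - 6) = -2327/(-9) = -⅑*(-2327) = 2327/9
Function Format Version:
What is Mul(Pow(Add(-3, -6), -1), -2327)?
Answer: Rational(2327, 9) ≈ 258.56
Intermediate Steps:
Mul(Pow(Add(-3, -6), -1), -2327) = Mul(Pow(-9, -1), -2327) = Mul(Rational(-1, 9), -2327) = Rational(2327, 9)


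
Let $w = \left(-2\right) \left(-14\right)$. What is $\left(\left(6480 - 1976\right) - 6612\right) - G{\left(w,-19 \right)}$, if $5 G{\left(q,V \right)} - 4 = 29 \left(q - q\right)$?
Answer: $- \frac{10544}{5} \approx -2108.8$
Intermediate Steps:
$w = 28$
$G{\left(q,V \right)} = \frac{4}{5}$ ($G{\left(q,V \right)} = \frac{4}{5} + \frac{29 \left(q - q\right)}{5} = \frac{4}{5} + \frac{29 \cdot 0}{5} = \frac{4}{5} + \frac{1}{5} \cdot 0 = \frac{4}{5} + 0 = \frac{4}{5}$)
$\left(\left(6480 - 1976\right) - 6612\right) - G{\left(w,-19 \right)} = \left(\left(6480 - 1976\right) - 6612\right) - \frac{4}{5} = \left(4504 - 6612\right) - \frac{4}{5} = -2108 - \frac{4}{5} = - \frac{10544}{5}$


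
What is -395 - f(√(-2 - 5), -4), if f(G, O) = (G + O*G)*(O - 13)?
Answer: -395 - 51*I*√7 ≈ -395.0 - 134.93*I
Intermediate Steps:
f(G, O) = (-13 + O)*(G + G*O) (f(G, O) = (G + G*O)*(-13 + O) = (-13 + O)*(G + G*O))
-395 - f(√(-2 - 5), -4) = -395 - √(-2 - 5)*(-13 + (-4)² - 12*(-4)) = -395 - √(-7)*(-13 + 16 + 48) = -395 - I*√7*51 = -395 - 51*I*√7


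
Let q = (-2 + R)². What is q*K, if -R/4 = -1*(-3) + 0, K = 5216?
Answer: 1022336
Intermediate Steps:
R = -12 (R = -4*(-1*(-3) + 0) = -4*(3 + 0) = -4*3 = -12)
q = 196 (q = (-2 - 12)² = (-14)² = 196)
q*K = 196*5216 = 1022336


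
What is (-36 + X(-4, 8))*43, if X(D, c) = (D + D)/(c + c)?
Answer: -3139/2 ≈ -1569.5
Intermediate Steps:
X(D, c) = D/c (X(D, c) = (2*D)/((2*c)) = (2*D)*(1/(2*c)) = D/c)
(-36 + X(-4, 8))*43 = (-36 - 4/8)*43 = (-36 - 4*⅛)*43 = (-36 - ½)*43 = -73/2*43 = -3139/2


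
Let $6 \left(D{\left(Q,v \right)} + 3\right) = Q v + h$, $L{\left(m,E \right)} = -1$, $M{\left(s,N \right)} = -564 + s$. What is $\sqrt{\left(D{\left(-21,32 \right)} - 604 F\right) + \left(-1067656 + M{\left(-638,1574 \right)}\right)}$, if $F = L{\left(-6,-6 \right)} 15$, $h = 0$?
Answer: $i \sqrt{1059913} \approx 1029.5 i$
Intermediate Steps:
$F = -15$ ($F = \left(-1\right) 15 = -15$)
$D{\left(Q,v \right)} = -3 + \frac{Q v}{6}$ ($D{\left(Q,v \right)} = -3 + \frac{Q v + 0}{6} = -3 + \frac{Q v}{6}$)
$\sqrt{\left(D{\left(-21,32 \right)} - 604 F\right) + \left(-1067656 + M{\left(-638,1574 \right)}\right)} = \sqrt{\left(\left(-3 + \frac{1}{6} \left(-21\right) 32\right) - -9060\right) - 1068858} = \sqrt{\left(\left(-3 - 112\right) + 9060\right) - 1068858} = \sqrt{\left(-115 + 9060\right) - 1068858} = \sqrt{8945 - 1068858} = \sqrt{-1059913} = i \sqrt{1059913}$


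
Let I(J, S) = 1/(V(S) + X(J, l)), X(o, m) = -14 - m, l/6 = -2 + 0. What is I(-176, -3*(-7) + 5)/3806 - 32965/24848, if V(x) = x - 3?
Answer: -1317367871/993000624 ≈ -1.3267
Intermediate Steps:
V(x) = -3 + x
l = -12 (l = 6*(-2 + 0) = 6*(-2) = -12)
I(J, S) = 1/(-5 + S) (I(J, S) = 1/((-3 + S) + (-14 - 1*(-12))) = 1/((-3 + S) + (-14 + 12)) = 1/((-3 + S) - 2) = 1/(-5 + S))
I(-176, -3*(-7) + 5)/3806 - 32965/24848 = 1/((-5 + (-3*(-7) + 5))*3806) - 32965/24848 = (1/3806)/(-5 + (21 + 5)) - 32965*1/24848 = (1/3806)/(-5 + 26) - 32965/24848 = (1/3806)/21 - 32965/24848 = (1/21)*(1/3806) - 32965/24848 = 1/79926 - 32965/24848 = -1317367871/993000624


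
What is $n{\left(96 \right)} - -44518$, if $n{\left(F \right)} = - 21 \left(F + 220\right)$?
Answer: $37882$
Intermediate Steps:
$n{\left(F \right)} = -4620 - 21 F$ ($n{\left(F \right)} = - 21 \left(220 + F\right) = -4620 - 21 F$)
$n{\left(96 \right)} - -44518 = \left(-4620 - 2016\right) - -44518 = \left(-4620 - 2016\right) + 44518 = -6636 + 44518 = 37882$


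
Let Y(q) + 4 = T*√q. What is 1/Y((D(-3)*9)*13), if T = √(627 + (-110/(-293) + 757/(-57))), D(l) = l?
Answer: -5567/300010151 - 3*I*√185559171629/600020302 ≈ -1.8556e-5 - 0.0021538*I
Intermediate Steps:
T = 2*√42821347299/16701 (T = √(627 + (-110*(-1/293) + 757*(-1/57))) = √(627 + (110/293 - 757/57)) = √(627 - 215531/16701) = √(10255996/16701) = 2*√42821347299/16701 ≈ 24.781)
Y(q) = -4 + 2*√42821347299*√q/16701 (Y(q) = -4 + (2*√42821347299/16701)*√q = -4 + 2*√42821347299*√q/16701)
1/Y((D(-3)*9)*13) = 1/(-4 + 2*√42821347299*√(-3*9*13)/16701) = 1/(-4 + 2*√42821347299*√(-27*13)/16701) = 1/(-4 + 2*√42821347299*√(-351)/16701) = 1/(-4 + 2*√42821347299*(3*I*√39)/16701) = 1/(-4 + 6*I*√185559171629/5567)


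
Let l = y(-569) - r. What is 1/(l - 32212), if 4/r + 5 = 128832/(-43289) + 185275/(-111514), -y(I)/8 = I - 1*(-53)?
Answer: -46523588853/1306549160029468 ≈ -3.5608e-5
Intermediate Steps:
y(I) = -424 - 8*I (y(I) = -8*(I - 1*(-53)) = -8*(I + 53) = -8*(53 + I) = -424 - 8*I)
r = -19309318184/46523588853 (r = 4/(-5 + (128832/(-43289) + 185275/(-111514))) = 4/(-5 + (128832*(-1/43289) + 185275*(-1/111514))) = 4/(-5 + (-128832/43289 - 185275/111514)) = 4/(-5 - 22386941123/4827329546) = 4/(-46523588853/4827329546) = 4*(-4827329546/46523588853) = -19309318184/46523588853 ≈ -0.41504)
l = 192068684103368/46523588853 (l = (-424 - 8*(-569)) - 1*(-19309318184/46523588853) = (-424 + 4552) + 19309318184/46523588853 = 4128 + 19309318184/46523588853 = 192068684103368/46523588853 ≈ 4128.4)
1/(l - 32212) = 1/(192068684103368/46523588853 - 32212) = 1/(-1306549160029468/46523588853) = -46523588853/1306549160029468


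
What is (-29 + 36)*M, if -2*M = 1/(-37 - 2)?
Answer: 7/78 ≈ 0.089744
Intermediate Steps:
M = 1/78 (M = -1/(2*(-37 - 2)) = -½/(-39) = -½*(-1/39) = 1/78 ≈ 0.012821)
(-29 + 36)*M = (-29 + 36)*(1/78) = 7*(1/78) = 7/78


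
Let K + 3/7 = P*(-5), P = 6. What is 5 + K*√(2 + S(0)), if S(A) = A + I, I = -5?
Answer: 5 - 213*I*√3/7 ≈ 5.0 - 52.704*I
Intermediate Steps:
K = -213/7 (K = -3/7 + 6*(-5) = -3/7 - 30 = -213/7 ≈ -30.429)
S(A) = -5 + A (S(A) = A - 5 = -5 + A)
5 + K*√(2 + S(0)) = 5 - 213*√(2 + (-5 + 0))/7 = 5 - 213*√(2 - 5)/7 = 5 - 213*I*√3/7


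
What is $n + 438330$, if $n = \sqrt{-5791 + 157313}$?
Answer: $438330 + \sqrt{151522} \approx 4.3872 \cdot 10^{5}$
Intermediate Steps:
$n = \sqrt{151522} \approx 389.26$
$n + 438330 = \sqrt{151522} + 438330 = 438330 + \sqrt{151522}$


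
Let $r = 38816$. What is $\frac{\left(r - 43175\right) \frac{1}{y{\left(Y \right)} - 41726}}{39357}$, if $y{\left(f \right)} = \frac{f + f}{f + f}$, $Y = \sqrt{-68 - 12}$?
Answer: $\frac{1453}{547390275} \approx 2.6544 \cdot 10^{-6}$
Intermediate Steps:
$Y = 4 i \sqrt{5}$ ($Y = \sqrt{-80} = 4 i \sqrt{5} \approx 8.9443 i$)
$y{\left(f \right)} = 1$ ($y{\left(f \right)} = \frac{2 f}{2 f} = 2 f \frac{1}{2 f} = 1$)
$\frac{\left(r - 43175\right) \frac{1}{y{\left(Y \right)} - 41726}}{39357} = \frac{\left(38816 - 43175\right) \frac{1}{1 - 41726}}{39357} = - \frac{4359}{-41725} \cdot \frac{1}{39357} = \left(-4359\right) \left(- \frac{1}{41725}\right) \frac{1}{39357} = \frac{4359}{41725} \cdot \frac{1}{39357} = \frac{1453}{547390275}$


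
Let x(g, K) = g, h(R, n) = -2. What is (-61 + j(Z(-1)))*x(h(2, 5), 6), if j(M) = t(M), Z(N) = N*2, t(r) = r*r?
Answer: 114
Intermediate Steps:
t(r) = r²
Z(N) = 2*N
j(M) = M²
(-61 + j(Z(-1)))*x(h(2, 5), 6) = (-61 + (2*(-1))²)*(-2) = (-61 + (-2)²)*(-2) = (-61 + 4)*(-2) = -57*(-2) = 114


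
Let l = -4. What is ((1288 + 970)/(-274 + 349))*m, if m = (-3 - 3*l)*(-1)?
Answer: -6774/25 ≈ -270.96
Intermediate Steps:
m = -9 (m = (-3 - 3*(-4))*(-1) = (-3 + 12)*(-1) = 9*(-1) = -9)
((1288 + 970)/(-274 + 349))*m = ((1288 + 970)/(-274 + 349))*(-9) = (2258/75)*(-9) = -6774/25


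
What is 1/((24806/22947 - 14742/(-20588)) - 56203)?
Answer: -236216418/13275646845553 ≈ -1.7793e-5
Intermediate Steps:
1/((24806/22947 - 14742/(-20588)) - 56203) = 1/((24806*(1/22947) - 14742*(-1/20588)) - 56203) = 1/((24806/22947 + 7371/10294) - 56203) = 1/(424495301/236216418 - 56203) = 1/(-13275646845553/236216418) = -236216418/13275646845553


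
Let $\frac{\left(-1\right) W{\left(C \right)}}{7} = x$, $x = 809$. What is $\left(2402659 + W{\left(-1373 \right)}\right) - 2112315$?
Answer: $284681$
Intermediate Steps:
$W{\left(C \right)} = -5663$ ($W{\left(C \right)} = \left(-7\right) 809 = -5663$)
$\left(2402659 + W{\left(-1373 \right)}\right) - 2112315 = \left(2402659 - 5663\right) - 2112315 = 2396996 - 2112315 = 284681$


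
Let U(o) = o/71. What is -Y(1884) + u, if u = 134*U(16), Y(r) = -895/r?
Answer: 4102841/133764 ≈ 30.672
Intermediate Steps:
U(o) = o/71 (U(o) = o*(1/71) = o/71)
u = 2144/71 (u = 134*((1/71)*16) = 134*(16/71) = 2144/71 ≈ 30.197)
-Y(1884) + u = -(-895)/1884 + 2144/71 = -1*(-895/1884) + 2144/71 = 895/1884 + 2144/71 = 4102841/133764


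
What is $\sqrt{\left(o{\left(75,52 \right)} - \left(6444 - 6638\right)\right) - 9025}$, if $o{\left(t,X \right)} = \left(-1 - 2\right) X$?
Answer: $i \sqrt{8987} \approx 94.8 i$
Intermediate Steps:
$o{\left(t,X \right)} = - 3 X$
$\sqrt{\left(o{\left(75,52 \right)} - \left(6444 - 6638\right)\right) - 9025} = \sqrt{\left(\left(-3\right) 52 - \left(6444 - 6638\right)\right) - 9025} = \sqrt{\left(-156 - \left(6444 - 6638\right)\right) - 9025} = \sqrt{\left(-156 - -194\right) - 9025} = \sqrt{\left(-156 + 194\right) - 9025} = \sqrt{38 - 9025} = \sqrt{-8987} = i \sqrt{8987}$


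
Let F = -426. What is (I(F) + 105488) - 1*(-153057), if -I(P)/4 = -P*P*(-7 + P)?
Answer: -314057887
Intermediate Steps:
I(P) = 4*P²*(-7 + P) (I(P) = -(-4)*(P*P)*(-7 + P) = -(-4)*P²*(-7 + P) = 4*P²*(-7 + P))
(I(F) + 105488) - 1*(-153057) = (4*(-426)²*(-7 - 426) + 105488) - 1*(-153057) = (4*181476*(-433) + 105488) + 153057 = (-314316432 + 105488) + 153057 = -314210944 + 153057 = -314057887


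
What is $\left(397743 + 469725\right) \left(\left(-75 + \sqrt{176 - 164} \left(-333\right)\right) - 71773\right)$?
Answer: $-62325840864 - 577733688 \sqrt{3} \approx -6.3327 \cdot 10^{10}$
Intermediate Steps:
$\left(397743 + 469725\right) \left(\left(-75 + \sqrt{176 - 164} \left(-333\right)\right) - 71773\right) = 867468 \left(\left(-75 + \sqrt{12} \left(-333\right)\right) - 71773\right) = 867468 \left(\left(-75 + 2 \sqrt{3} \left(-333\right)\right) - 71773\right) = 867468 \left(\left(-75 - 666 \sqrt{3}\right) - 71773\right) = 867468 \left(-71848 - 666 \sqrt{3}\right) = -62325840864 - 577733688 \sqrt{3}$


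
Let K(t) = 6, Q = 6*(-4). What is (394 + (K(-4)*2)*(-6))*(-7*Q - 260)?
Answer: -29624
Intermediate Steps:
Q = -24
(394 + (K(-4)*2)*(-6))*(-7*Q - 260) = (394 + (6*2)*(-6))*(-7*(-24) - 260) = (394 + 12*(-6))*(168 - 260) = (394 - 72)*(-92) = 322*(-92) = -29624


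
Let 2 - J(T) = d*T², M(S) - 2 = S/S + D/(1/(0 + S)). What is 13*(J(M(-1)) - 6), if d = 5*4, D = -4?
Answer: -12792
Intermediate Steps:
d = 20
M(S) = 3 - 4*S (M(S) = 2 + (S/S - 4*S) = 2 + (1 - 4*S) = 3 - 4*S)
J(T) = 2 - 20*T²
13*(J(M(-1)) - 6) = 13*((2 - 20*(3 - 4*(-1))²) - 6) = 13*((2 - 20*(3 + 4)²) - 6) = 13*((2 - 20*7²) - 6) = 13*((2 - 20*49) - 6) = 13*((2 - 980) - 6) = 13*(-978 - 6) = 13*(-984) = -12792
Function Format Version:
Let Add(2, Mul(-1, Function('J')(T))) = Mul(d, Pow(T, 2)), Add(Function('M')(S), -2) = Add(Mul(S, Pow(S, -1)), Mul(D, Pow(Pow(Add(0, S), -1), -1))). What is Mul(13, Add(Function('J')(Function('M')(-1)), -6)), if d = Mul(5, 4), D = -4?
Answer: -12792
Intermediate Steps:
d = 20
Function('M')(S) = Add(3, Mul(-4, S)) (Function('M')(S) = Add(2, Add(Mul(S, Pow(S, -1)), Mul(-4, Pow(Pow(Add(0, S), -1), -1)))) = Add(2, Add(1, Mul(-4, Pow(Pow(S, -1), -1)))) = Add(2, Add(1, Mul(-4, S))) = Add(3, Mul(-4, S)))
Function('J')(T) = Add(2, Mul(-20, Pow(T, 2))) (Function('J')(T) = Add(2, Mul(-1, Mul(20, Pow(T, 2)))) = Add(2, Mul(-20, Pow(T, 2))))
Mul(13, Add(Function('J')(Function('M')(-1)), -6)) = Mul(13, Add(Add(2, Mul(-20, Pow(Add(3, Mul(-4, -1)), 2))), -6)) = Mul(13, Add(Add(2, Mul(-20, Pow(Add(3, 4), 2))), -6)) = Mul(13, Add(Add(2, Mul(-20, Pow(7, 2))), -6)) = Mul(13, Add(Add(2, Mul(-20, 49)), -6)) = Mul(13, Add(Add(2, -980), -6)) = Mul(13, Add(-978, -6)) = Mul(13, -984) = -12792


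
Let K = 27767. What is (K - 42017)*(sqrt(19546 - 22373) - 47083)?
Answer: 670932750 - 14250*I*sqrt(2827) ≈ 6.7093e+8 - 7.5767e+5*I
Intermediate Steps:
(K - 42017)*(sqrt(19546 - 22373) - 47083) = (27767 - 42017)*(sqrt(19546 - 22373) - 47083) = -14250*(sqrt(-2827) - 47083) = -14250*(I*sqrt(2827) - 47083) = -14250*(-47083 + I*sqrt(2827)) = 670932750 - 14250*I*sqrt(2827)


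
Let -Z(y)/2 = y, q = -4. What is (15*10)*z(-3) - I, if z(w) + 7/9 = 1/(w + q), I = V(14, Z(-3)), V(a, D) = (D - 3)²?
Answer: -3089/21 ≈ -147.10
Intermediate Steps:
Z(y) = -2*y
V(a, D) = (-3 + D)²
I = 9 (I = (-3 - 2*(-3))² = (-3 + 6)² = 3² = 9)
z(w) = -7/9 + 1/(-4 + w) (z(w) = -7/9 + 1/(w - 4) = -7/9 + 1/(-4 + w))
(15*10)*z(-3) - I = (15*10)*((37 - 7*(-3))/(9*(-4 - 3))) - 1*9 = 150*((⅑)*(37 + 21)/(-7)) - 9 = 150*((⅑)*(-⅐)*58) - 9 = 150*(-58/63) - 9 = -2900/21 - 9 = -3089/21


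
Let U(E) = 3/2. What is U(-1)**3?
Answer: 27/8 ≈ 3.3750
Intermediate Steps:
U(E) = 3/2 (U(E) = 3*(1/2) = 3/2)
U(-1)**3 = (3/2)**3 = 27/8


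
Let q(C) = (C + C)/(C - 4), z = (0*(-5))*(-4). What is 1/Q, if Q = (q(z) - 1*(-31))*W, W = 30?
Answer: 1/930 ≈ 0.0010753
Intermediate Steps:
z = 0 (z = 0*(-4) = 0)
q(C) = 2*C/(-4 + C) (q(C) = (2*C)/(-4 + C) = 2*C/(-4 + C))
Q = 930 (Q = (2*0/(-4 + 0) - 1*(-31))*30 = (2*0/(-4) + 31)*30 = (2*0*(-¼) + 31)*30 = (0 + 31)*30 = 31*30 = 930)
1/Q = 1/930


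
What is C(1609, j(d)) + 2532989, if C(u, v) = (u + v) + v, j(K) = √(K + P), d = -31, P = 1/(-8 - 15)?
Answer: 2534598 + 2*I*√16422/23 ≈ 2.5346e+6 + 11.143*I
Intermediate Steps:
P = -1/23 (P = 1/(-23) = -1/23 ≈ -0.043478)
j(K) = √(-1/23 + K) (j(K) = √(K - 1/23) = √(-1/23 + K))
C(u, v) = u + 2*v
C(1609, j(d)) + 2532989 = (1609 + 2*(√(-23 + 529*(-31))/23)) + 2532989 = (1609 + 2*(√(-23 - 16399)/23)) + 2532989 = (1609 + 2*(√(-16422)/23)) + 2532989 = (1609 + 2*((I*√16422)/23)) + 2532989 = (1609 + 2*(I*√16422/23)) + 2532989 = (1609 + 2*I*√16422/23) + 2532989 = 2534598 + 2*I*√16422/23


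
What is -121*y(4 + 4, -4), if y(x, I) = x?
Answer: -968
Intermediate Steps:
-121*y(4 + 4, -4) = -121*(4 + 4) = -121*8 = -968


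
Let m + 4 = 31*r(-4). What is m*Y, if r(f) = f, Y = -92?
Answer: 11776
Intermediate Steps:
m = -128 (m = -4 + 31*(-4) = -4 - 124 = -128)
m*Y = -128*(-92) = 11776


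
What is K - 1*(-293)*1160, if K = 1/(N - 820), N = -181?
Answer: 340219879/1001 ≈ 3.3988e+5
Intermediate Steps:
K = -1/1001 (K = 1/(-181 - 820) = 1/(-1001) = -1/1001 ≈ -0.00099900)
K - 1*(-293)*1160 = -1/1001 - 1*(-293)*1160 = -1/1001 + 293*1160 = -1/1001 + 339880 = 340219879/1001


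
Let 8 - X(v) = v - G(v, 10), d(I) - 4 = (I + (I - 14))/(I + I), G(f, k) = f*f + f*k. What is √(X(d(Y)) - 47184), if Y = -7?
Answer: I*√47086 ≈ 216.99*I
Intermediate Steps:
G(f, k) = f² + f*k
d(I) = 4 + (-14 + 2*I)/(2*I) (d(I) = 4 + (I + (I - 14))/(I + I) = 4 + (I + (-14 + I))/((2*I)) = 4 + (-14 + 2*I)*(1/(2*I)) = 4 + (-14 + 2*I)/(2*I))
X(v) = 8 - v + v*(10 + v) (X(v) = 8 - (v - v*(v + 10)) = 8 - (v - v*(10 + v)) = 8 + (-v + v*(10 + v)) = 8 - v + v*(10 + v))
√(X(d(Y)) - 47184) = √((8 - (5 - 7/(-7)) + (5 - 7/(-7))*(10 + (5 - 7/(-7)))) - 47184) = √((8 - (5 - 7*(-⅐)) + (5 - 7*(-⅐))*(10 + (5 - 7*(-⅐)))) - 47184) = √((8 - (5 + 1) + (5 + 1)*(10 + (5 + 1))) - 47184) = √((8 - 1*6 + 6*(10 + 6)) - 47184) = √((8 - 6 + 6*16) - 47184) = √((8 - 6 + 96) - 47184) = √(98 - 47184) = √(-47086) = I*√47086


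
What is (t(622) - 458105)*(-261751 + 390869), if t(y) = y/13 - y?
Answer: -769908554822/13 ≈ -5.9224e+10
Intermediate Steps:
t(y) = -12*y/13 (t(y) = y*(1/13) - y = y/13 - y = -12*y/13)
(t(622) - 458105)*(-261751 + 390869) = (-12/13*622 - 458105)*(-261751 + 390869) = (-7464/13 - 458105)*129118 = -5962829/13*129118 = -769908554822/13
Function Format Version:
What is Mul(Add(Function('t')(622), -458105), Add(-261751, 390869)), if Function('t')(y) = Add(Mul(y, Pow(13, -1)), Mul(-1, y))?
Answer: Rational(-769908554822, 13) ≈ -5.9224e+10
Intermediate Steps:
Function('t')(y) = Mul(Rational(-12, 13), y) (Function('t')(y) = Add(Mul(y, Rational(1, 13)), Mul(-1, y)) = Add(Mul(Rational(1, 13), y), Mul(-1, y)) = Mul(Rational(-12, 13), y))
Mul(Add(Function('t')(622), -458105), Add(-261751, 390869)) = Mul(Add(Mul(Rational(-12, 13), 622), -458105), Add(-261751, 390869)) = Mul(Add(Rational(-7464, 13), -458105), 129118) = Mul(Rational(-5962829, 13), 129118) = Rational(-769908554822, 13)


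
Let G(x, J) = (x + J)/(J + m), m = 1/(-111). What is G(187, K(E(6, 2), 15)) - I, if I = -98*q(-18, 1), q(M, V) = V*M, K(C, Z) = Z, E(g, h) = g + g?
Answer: -1456437/832 ≈ -1750.5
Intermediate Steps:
E(g, h) = 2*g
m = -1/111 ≈ -0.0090090
q(M, V) = M*V
G(x, J) = (J + x)/(-1/111 + J) (G(x, J) = (x + J)/(J - 1/111) = (J + x)/(-1/111 + J))
I = 1764 (I = -(-1764) = -98*(-18) = 1764)
G(187, K(E(6, 2), 15)) - I = 111*(15 + 187)/(-1 + 111*15) - 1*1764 = 111*202/(-1 + 1665) - 1764 = 111*202/1664 - 1764 = 111*(1/1664)*202 - 1764 = 11211/832 - 1764 = -1456437/832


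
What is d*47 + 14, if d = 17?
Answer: 813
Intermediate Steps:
d*47 + 14 = 17*47 + 14 = 799 + 14 = 813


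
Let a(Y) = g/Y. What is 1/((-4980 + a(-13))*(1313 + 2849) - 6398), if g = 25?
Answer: -13/269635104 ≈ -4.8213e-8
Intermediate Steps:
a(Y) = 25/Y
1/((-4980 + a(-13))*(1313 + 2849) - 6398) = 1/((-4980 + 25/(-13))*(1313 + 2849) - 6398) = 1/((-4980 + 25*(-1/13))*4162 - 6398) = 1/((-4980 - 25/13)*4162 - 6398) = 1/(-64765/13*4162 - 6398) = 1/(-269551930/13 - 6398) = 1/(-269635104/13) = -13/269635104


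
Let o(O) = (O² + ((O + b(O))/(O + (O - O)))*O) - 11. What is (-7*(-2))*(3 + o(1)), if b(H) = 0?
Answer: -84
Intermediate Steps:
o(O) = -11 + O + O² (o(O) = (O² + ((O + 0)/(O + (O - O)))*O) - 11 = (O² + (O/(O + 0))*O) - 11 = (O² + (O/O)*O) - 11 = (O² + 1*O) - 11 = (O² + O) - 11 = (O + O²) - 11 = -11 + O + O²)
(-7*(-2))*(3 + o(1)) = (-7*(-2))*(3 + (-11 + 1 + 1²)) = 14*(3 + (-11 + 1 + 1)) = 14*(3 - 9) = 14*(-6) = -84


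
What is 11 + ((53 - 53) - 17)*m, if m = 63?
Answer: -1060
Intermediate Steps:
11 + ((53 - 53) - 17)*m = 11 + ((53 - 53) - 17)*63 = 11 + (0 - 17)*63 = 11 - 17*63 = 11 - 1071 = -1060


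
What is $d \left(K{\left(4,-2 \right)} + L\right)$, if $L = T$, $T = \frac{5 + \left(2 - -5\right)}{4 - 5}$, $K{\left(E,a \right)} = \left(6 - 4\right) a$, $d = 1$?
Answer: $-16$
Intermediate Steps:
$K{\left(E,a \right)} = 2 a$
$T = -12$ ($T = \frac{5 + \left(2 + 5\right)}{-1} = - (5 + 7) = \left(-1\right) 12 = -12$)
$L = -12$
$d \left(K{\left(4,-2 \right)} + L\right) = 1 \left(2 \left(-2\right) - 12\right) = 1 \left(-4 - 12\right) = 1 \left(-16\right) = -16$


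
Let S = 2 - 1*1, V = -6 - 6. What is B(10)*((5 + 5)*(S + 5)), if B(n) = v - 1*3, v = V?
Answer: -900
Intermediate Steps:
V = -12
v = -12
S = 1 (S = 2 - 1 = 1)
B(n) = -15 (B(n) = -12 - 1*3 = -12 - 3 = -15)
B(10)*((5 + 5)*(S + 5)) = -15*(5 + 5)*(1 + 5) = -150*6 = -15*60 = -900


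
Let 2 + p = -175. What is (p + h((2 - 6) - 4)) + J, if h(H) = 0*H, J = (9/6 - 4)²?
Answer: -683/4 ≈ -170.75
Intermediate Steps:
J = 25/4 (J = (9*(⅙) - 4)² = (3/2 - 4)² = (-5/2)² = 25/4 ≈ 6.2500)
p = -177 (p = -2 - 175 = -177)
h(H) = 0
(p + h((2 - 6) - 4)) + J = (-177 + 0) + 25/4 = -177 + 25/4 = -683/4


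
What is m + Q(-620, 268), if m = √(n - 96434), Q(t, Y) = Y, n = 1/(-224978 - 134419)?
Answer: 268 + I*√17086438517407/13311 ≈ 268.0 + 310.54*I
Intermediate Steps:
n = -1/359397 (n = 1/(-359397) = -1/359397 ≈ -2.7824e-6)
m = I*√17086438517407/13311 (m = √(-1/359397 - 96434) = √(-34658090299/359397) = I*√17086438517407/13311 ≈ 310.54*I)
m + Q(-620, 268) = I*√17086438517407/13311 + 268 = 268 + I*√17086438517407/13311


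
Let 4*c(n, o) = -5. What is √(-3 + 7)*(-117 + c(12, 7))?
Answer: -473/2 ≈ -236.50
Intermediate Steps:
c(n, o) = -5/4 (c(n, o) = (¼)*(-5) = -5/4)
√(-3 + 7)*(-117 + c(12, 7)) = √(-3 + 7)*(-117 - 5/4) = √4*(-473/4) = 2*(-473/4) = -473/2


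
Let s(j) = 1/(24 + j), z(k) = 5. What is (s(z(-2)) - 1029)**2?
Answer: 890425600/841 ≈ 1.0588e+6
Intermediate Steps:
(s(z(-2)) - 1029)**2 = (1/(24 + 5) - 1029)**2 = (1/29 - 1029)**2 = (-29840/29)**2 = 890425600/841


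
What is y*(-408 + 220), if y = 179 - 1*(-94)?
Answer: -51324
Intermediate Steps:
y = 273 (y = 179 + 94 = 273)
y*(-408 + 220) = 273*(-408 + 220) = 273*(-188) = -51324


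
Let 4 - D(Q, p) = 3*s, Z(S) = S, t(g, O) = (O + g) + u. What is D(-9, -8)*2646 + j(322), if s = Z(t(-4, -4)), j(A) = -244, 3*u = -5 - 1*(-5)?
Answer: 73844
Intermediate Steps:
u = 0 (u = (-5 - 1*(-5))/3 = (-5 + 5)/3 = (⅓)*0 = 0)
t(g, O) = O + g (t(g, O) = (O + g) + 0 = O + g)
s = -8 (s = -4 - 4 = -8)
D(Q, p) = 28 (D(Q, p) = 4 - 3*(-8) = 4 - 1*(-24) = 4 + 24 = 28)
D(-9, -8)*2646 + j(322) = 28*2646 - 244 = 74088 - 244 = 73844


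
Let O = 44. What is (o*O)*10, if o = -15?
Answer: -6600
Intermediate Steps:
(o*O)*10 = -15*44*10 = -660*10 = -6600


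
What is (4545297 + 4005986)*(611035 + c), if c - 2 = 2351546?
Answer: 25333885643989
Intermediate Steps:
c = 2351548 (c = 2 + 2351546 = 2351548)
(4545297 + 4005986)*(611035 + c) = (4545297 + 4005986)*(611035 + 2351548) = 8551283*2962583 = 25333885643989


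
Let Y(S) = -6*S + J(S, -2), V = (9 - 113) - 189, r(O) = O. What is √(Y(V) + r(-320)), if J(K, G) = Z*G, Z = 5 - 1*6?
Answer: 12*√10 ≈ 37.947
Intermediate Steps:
Z = -1 (Z = 5 - 6 = -1)
J(K, G) = -G
V = -293 (V = -104 - 189 = -293)
Y(S) = 2 - 6*S (Y(S) = -6*S - 1*(-2) = -6*S + 2 = 2 - 6*S)
√(Y(V) + r(-320)) = √((2 - 6*(-293)) - 320) = √((2 + 1758) - 320) = √(1760 - 320) = √1440 = 12*√10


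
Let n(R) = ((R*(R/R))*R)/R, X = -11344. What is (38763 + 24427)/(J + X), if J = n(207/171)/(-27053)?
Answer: -364944970/65515679 ≈ -5.5703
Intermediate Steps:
n(R) = R (n(R) = ((R*1)*R)/R = (R*R)/R = R**2/R = R)
J = -23/514007 (J = (207/171)/(-27053) = (207*(1/171))*(-1/27053) = (23/19)*(-1/27053) = -23/514007 ≈ -4.4746e-5)
(38763 + 24427)/(J + X) = (38763 + 24427)/(-23/514007 - 11344) = 63190/(-5830895431/514007) = 63190*(-514007/5830895431) = -364944970/65515679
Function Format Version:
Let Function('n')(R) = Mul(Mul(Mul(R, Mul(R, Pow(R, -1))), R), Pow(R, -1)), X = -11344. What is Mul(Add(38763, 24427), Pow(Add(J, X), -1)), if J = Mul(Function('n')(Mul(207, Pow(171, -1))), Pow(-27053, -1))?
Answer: Rational(-364944970, 65515679) ≈ -5.5703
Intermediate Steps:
Function('n')(R) = R (Function('n')(R) = Mul(Mul(Mul(R, 1), R), Pow(R, -1)) = Mul(Mul(R, R), Pow(R, -1)) = Mul(Pow(R, 2), Pow(R, -1)) = R)
J = Rational(-23, 514007) (J = Mul(Mul(207, Pow(171, -1)), Pow(-27053, -1)) = Mul(Mul(207, Rational(1, 171)), Rational(-1, 27053)) = Mul(Rational(23, 19), Rational(-1, 27053)) = Rational(-23, 514007) ≈ -4.4746e-5)
Mul(Add(38763, 24427), Pow(Add(J, X), -1)) = Mul(Add(38763, 24427), Pow(Add(Rational(-23, 514007), -11344), -1)) = Mul(63190, Pow(Rational(-5830895431, 514007), -1)) = Mul(63190, Rational(-514007, 5830895431)) = Rational(-364944970, 65515679)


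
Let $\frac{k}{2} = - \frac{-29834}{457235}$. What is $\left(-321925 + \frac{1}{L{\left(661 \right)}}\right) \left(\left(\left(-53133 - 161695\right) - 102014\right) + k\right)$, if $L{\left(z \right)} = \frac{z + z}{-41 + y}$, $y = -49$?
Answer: $\frac{6165499764101663788}{60446467} \approx 1.02 \cdot 10^{11}$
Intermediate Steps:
$L{\left(z \right)} = - \frac{z}{45}$ ($L{\left(z \right)} = \frac{z + z}{-41 - 49} = \frac{2 z}{-90} = 2 z \left(- \frac{1}{90}\right) = - \frac{z}{45}$)
$k = \frac{59668}{457235}$ ($k = 2 \left(- \frac{-29834}{457235}\right) = 2 \left(\left(-1\right) \left(- \frac{29834}{457235}\right)\right) = 2 \cdot \frac{29834}{457235} = \frac{59668}{457235} \approx 0.1305$)
$\left(-321925 + \frac{1}{L{\left(661 \right)}}\right) \left(\left(\left(-53133 - 161695\right) - 102014\right) + k\right) = \left(-321925 + \frac{1}{\left(- \frac{1}{45}\right) 661}\right) \left(\left(\left(-53133 - 161695\right) - 102014\right) + \frac{59668}{457235}\right) = \left(-321925 + \frac{1}{- \frac{661}{45}}\right) \left(\left(-214828 - 102014\right) + \frac{59668}{457235}\right) = \left(-321925 - \frac{45}{661}\right) \left(-316842 + \frac{59668}{457235}\right) = \left(- \frac{212792470}{661}\right) \left(- \frac{144871192202}{457235}\right) = \frac{6165499764101663788}{60446467}$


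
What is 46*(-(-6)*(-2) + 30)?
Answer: 828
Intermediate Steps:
46*(-(-6)*(-2) + 30) = 46*(-2*6 + 30) = 46*(-12 + 30) = 46*18 = 828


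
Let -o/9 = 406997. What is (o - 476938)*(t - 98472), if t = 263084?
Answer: -681479029532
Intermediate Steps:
o = -3662973 (o = -9*406997 = -3662973)
(o - 476938)*(t - 98472) = (-3662973 - 476938)*(263084 - 98472) = -4139911*164612 = -681479029532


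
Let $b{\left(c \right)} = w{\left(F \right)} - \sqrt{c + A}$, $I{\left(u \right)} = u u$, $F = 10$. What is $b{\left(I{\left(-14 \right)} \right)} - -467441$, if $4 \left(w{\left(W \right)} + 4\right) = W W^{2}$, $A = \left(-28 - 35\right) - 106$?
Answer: $467687 - 3 \sqrt{3} \approx 4.6768 \cdot 10^{5}$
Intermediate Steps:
$A = -169$ ($A = -63 - 106 = -169$)
$w{\left(W \right)} = -4 + \frac{W^{3}}{4}$ ($w{\left(W \right)} = -4 + \frac{W W^{2}}{4} = -4 + \frac{W^{3}}{4}$)
$I{\left(u \right)} = u^{2}$
$b{\left(c \right)} = 246 - \sqrt{-169 + c}$ ($b{\left(c \right)} = \left(-4 + \frac{10^{3}}{4}\right) - \sqrt{c - 169} = \left(-4 + \frac{1}{4} \cdot 1000\right) - \sqrt{-169 + c} = \left(-4 + 250\right) - \sqrt{-169 + c} = 246 - \sqrt{-169 + c}$)
$b{\left(I{\left(-14 \right)} \right)} - -467441 = \left(246 - \sqrt{-169 + \left(-14\right)^{2}}\right) - -467441 = \left(246 - \sqrt{-169 + 196}\right) + 467441 = \left(246 - \sqrt{27}\right) + 467441 = \left(246 - 3 \sqrt{3}\right) + 467441 = 467687 - 3 \sqrt{3}$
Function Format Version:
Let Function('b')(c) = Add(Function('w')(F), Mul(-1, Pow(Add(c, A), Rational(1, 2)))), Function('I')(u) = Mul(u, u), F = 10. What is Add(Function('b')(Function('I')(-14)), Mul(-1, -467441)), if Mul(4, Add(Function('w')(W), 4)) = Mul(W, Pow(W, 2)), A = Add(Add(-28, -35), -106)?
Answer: Add(467687, Mul(-3, Pow(3, Rational(1, 2)))) ≈ 4.6768e+5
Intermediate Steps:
A = -169 (A = Add(-63, -106) = -169)
Function('w')(W) = Add(-4, Mul(Rational(1, 4), Pow(W, 3))) (Function('w')(W) = Add(-4, Mul(Rational(1, 4), Mul(W, Pow(W, 2)))) = Add(-4, Mul(Rational(1, 4), Pow(W, 3))))
Function('I')(u) = Pow(u, 2)
Function('b')(c) = Add(246, Mul(-1, Pow(Add(-169, c), Rational(1, 2)))) (Function('b')(c) = Add(Add(-4, Mul(Rational(1, 4), Pow(10, 3))), Mul(-1, Pow(Add(c, -169), Rational(1, 2)))) = Add(Add(-4, Mul(Rational(1, 4), 1000)), Mul(-1, Pow(Add(-169, c), Rational(1, 2)))) = Add(Add(-4, 250), Mul(-1, Pow(Add(-169, c), Rational(1, 2)))) = Add(246, Mul(-1, Pow(Add(-169, c), Rational(1, 2)))))
Add(Function('b')(Function('I')(-14)), Mul(-1, -467441)) = Add(Add(246, Mul(-1, Pow(Add(-169, Pow(-14, 2)), Rational(1, 2)))), Mul(-1, -467441)) = Add(Add(246, Mul(-1, Pow(Add(-169, 196), Rational(1, 2)))), 467441) = Add(Add(246, Mul(-1, Pow(27, Rational(1, 2)))), 467441) = Add(Add(246, Mul(-1, Mul(3, Pow(3, Rational(1, 2))))), 467441) = Add(Add(246, Mul(-3, Pow(3, Rational(1, 2)))), 467441) = Add(467687, Mul(-3, Pow(3, Rational(1, 2))))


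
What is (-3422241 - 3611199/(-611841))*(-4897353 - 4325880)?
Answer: 6437397728536650102/203947 ≈ 3.1564e+13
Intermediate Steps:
(-3422241 - 3611199/(-611841))*(-4897353 - 4325880) = (-3422241 - 3611199*(-1/611841))*(-9223233) = (-3422241 + 1203733/203947)*(-9223233) = -697954581494/203947*(-9223233) = 6437397728536650102/203947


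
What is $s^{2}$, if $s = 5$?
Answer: $25$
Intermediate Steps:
$s^{2} = 5^{2} = 25$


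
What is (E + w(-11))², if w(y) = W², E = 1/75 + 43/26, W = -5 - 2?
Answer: 9761637601/3802500 ≈ 2567.2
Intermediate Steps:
W = -7
E = 3251/1950 (E = 1*(1/75) + 43*(1/26) = 1/75 + 43/26 = 3251/1950 ≈ 1.6672)
w(y) = 49 (w(y) = (-7)² = 49)
(E + w(-11))² = (3251/1950 + 49)² = (98801/1950)² = 9761637601/3802500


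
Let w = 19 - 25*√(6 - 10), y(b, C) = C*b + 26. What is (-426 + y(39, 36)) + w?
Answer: 1023 - 50*I ≈ 1023.0 - 50.0*I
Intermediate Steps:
y(b, C) = 26 + C*b
w = 19 - 50*I ≈ 19.0 - 50.0*I
(-426 + y(39, 36)) + w = (-426 + (26 + 36*39)) + (19 - 50*I) = (-426 + (26 + 1404)) + (19 - 50*I) = (-426 + 1430) + (19 - 50*I) = 1004 + (19 - 50*I) = 1023 - 50*I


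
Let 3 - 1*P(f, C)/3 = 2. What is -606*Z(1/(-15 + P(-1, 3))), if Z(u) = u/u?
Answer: -606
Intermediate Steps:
P(f, C) = 3 (P(f, C) = 9 - 3*2 = 9 - 6 = 3)
Z(u) = 1
-606*Z(1/(-15 + P(-1, 3))) = -606*1 = -606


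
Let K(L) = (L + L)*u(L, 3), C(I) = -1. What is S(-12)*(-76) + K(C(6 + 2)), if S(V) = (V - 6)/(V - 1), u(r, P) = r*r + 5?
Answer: -1524/13 ≈ -117.23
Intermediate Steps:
u(r, P) = 5 + r² (u(r, P) = r² + 5 = 5 + r²)
S(V) = (-6 + V)/(-1 + V)
K(L) = 2*L*(5 + L²) (K(L) = (L + L)*(5 + L²) = (2*L)*(5 + L²) = 2*L*(5 + L²))
S(-12)*(-76) + K(C(6 + 2)) = ((-6 - 12)/(-1 - 12))*(-76) + 2*(-1)*(5 + (-1)²) = (-18/(-13))*(-76) + 2*(-1)*(5 + 1) = -1/13*(-18)*(-76) + 2*(-1)*6 = (18/13)*(-76) - 12 = -1368/13 - 12 = -1524/13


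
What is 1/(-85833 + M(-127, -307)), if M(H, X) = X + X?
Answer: -1/86447 ≈ -1.1568e-5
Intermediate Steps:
M(H, X) = 2*X
1/(-85833 + M(-127, -307)) = 1/(-85833 + 2*(-307)) = 1/(-85833 - 614) = 1/(-86447) = -1/86447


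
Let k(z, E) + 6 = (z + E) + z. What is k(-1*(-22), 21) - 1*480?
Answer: -421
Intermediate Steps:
k(z, E) = -6 + E + 2*z (k(z, E) = -6 + ((z + E) + z) = -6 + ((E + z) + z) = -6 + (E + 2*z) = -6 + E + 2*z)
k(-1*(-22), 21) - 1*480 = (-6 + 21 + 2*(-1*(-22))) - 1*480 = (-6 + 21 + 2*22) - 480 = (-6 + 21 + 44) - 480 = 59 - 480 = -421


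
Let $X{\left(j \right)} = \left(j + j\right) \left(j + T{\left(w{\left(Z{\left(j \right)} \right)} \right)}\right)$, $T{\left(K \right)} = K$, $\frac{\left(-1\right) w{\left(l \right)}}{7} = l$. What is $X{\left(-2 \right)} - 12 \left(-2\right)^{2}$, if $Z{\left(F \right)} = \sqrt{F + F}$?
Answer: $-40 + 56 i \approx -40.0 + 56.0 i$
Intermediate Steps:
$Z{\left(F \right)} = \sqrt{2} \sqrt{F}$ ($Z{\left(F \right)} = \sqrt{2 F} = \sqrt{2} \sqrt{F}$)
$w{\left(l \right)} = - 7 l$
$X{\left(j \right)} = 2 j \left(j - 7 \sqrt{2} \sqrt{j}\right)$ ($X{\left(j \right)} = \left(j + j\right) \left(j - 7 \sqrt{2} \sqrt{j}\right) = 2 j \left(j - 7 \sqrt{2} \sqrt{j}\right)$)
$X{\left(-2 \right)} - 12 \left(-2\right)^{2} = \left(2 \left(-2\right)^{2} - 14 \sqrt{2} \left(-2\right)^{\frac{3}{2}}\right) - 12 \left(-2\right)^{2} = \left(2 \cdot 4 - 14 \sqrt{2} \left(- 2 i \sqrt{2}\right)\right) - 48 = \left(8 + 56 i\right) - 48 = -40 + 56 i$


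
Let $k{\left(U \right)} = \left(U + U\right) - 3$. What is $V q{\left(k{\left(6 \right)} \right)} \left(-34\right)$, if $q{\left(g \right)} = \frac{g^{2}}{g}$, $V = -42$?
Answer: $12852$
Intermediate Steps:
$k{\left(U \right)} = -3 + 2 U$ ($k{\left(U \right)} = 2 U - 3 = -3 + 2 U$)
$q{\left(g \right)} = g$
$V q{\left(k{\left(6 \right)} \right)} \left(-34\right) = - 42 \left(-3 + 2 \cdot 6\right) \left(-34\right) = - 42 \left(-3 + 12\right) \left(-34\right) = \left(-42\right) 9 \left(-34\right) = \left(-378\right) \left(-34\right) = 12852$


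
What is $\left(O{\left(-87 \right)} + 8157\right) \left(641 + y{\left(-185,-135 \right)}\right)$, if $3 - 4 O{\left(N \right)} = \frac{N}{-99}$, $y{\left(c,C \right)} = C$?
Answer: $\frac{12383131}{3} \approx 4.1277 \cdot 10^{6}$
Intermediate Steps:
$O{\left(N \right)} = \frac{3}{4} + \frac{N}{396}$ ($O{\left(N \right)} = \frac{3}{4} - \frac{N \frac{1}{-99}}{4} = \frac{3}{4} - \frac{N \left(- \frac{1}{99}\right)}{4} = \frac{3}{4} - \frac{\left(- \frac{1}{99}\right) N}{4} = \frac{3}{4} + \frac{N}{396}$)
$\left(O{\left(-87 \right)} + 8157\right) \left(641 + y{\left(-185,-135 \right)}\right) = \left(\left(\frac{3}{4} + \frac{1}{396} \left(-87\right)\right) + 8157\right) \left(641 - 135\right) = \left(\left(\frac{3}{4} - \frac{29}{132}\right) + 8157\right) 506 = \left(\frac{35}{66} + 8157\right) 506 = \frac{538397}{66} \cdot 506 = \frac{12383131}{3}$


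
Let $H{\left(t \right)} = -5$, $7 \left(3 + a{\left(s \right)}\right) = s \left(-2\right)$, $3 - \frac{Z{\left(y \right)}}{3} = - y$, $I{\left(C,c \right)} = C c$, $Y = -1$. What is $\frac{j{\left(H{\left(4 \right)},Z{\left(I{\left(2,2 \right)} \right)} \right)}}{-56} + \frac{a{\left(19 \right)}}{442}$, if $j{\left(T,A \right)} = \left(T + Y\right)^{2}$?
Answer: $- \frac{1024}{1547} \approx -0.66193$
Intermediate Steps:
$Z{\left(y \right)} = 9 + 3 y$ ($Z{\left(y \right)} = 9 - 3 \left(- y\right) = 9 + 3 y$)
$a{\left(s \right)} = -3 - \frac{2 s}{7}$ ($a{\left(s \right)} = -3 + \frac{s \left(-2\right)}{7} = -3 + \frac{\left(-2\right) s}{7} = -3 - \frac{2 s}{7}$)
$j{\left(T,A \right)} = \left(-1 + T\right)^{2}$ ($j{\left(T,A \right)} = \left(T - 1\right)^{2} = \left(-1 + T\right)^{2}$)
$\frac{j{\left(H{\left(4 \right)},Z{\left(I{\left(2,2 \right)} \right)} \right)}}{-56} + \frac{a{\left(19 \right)}}{442} = \frac{\left(-1 - 5\right)^{2}}{-56} + \frac{-3 - \frac{38}{7}}{442} = \left(-6\right)^{2} \left(- \frac{1}{56}\right) + \left(-3 - \frac{38}{7}\right) \frac{1}{442} = 36 \left(- \frac{1}{56}\right) - \frac{59}{3094} = - \frac{9}{14} - \frac{59}{3094} = - \frac{1024}{1547}$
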